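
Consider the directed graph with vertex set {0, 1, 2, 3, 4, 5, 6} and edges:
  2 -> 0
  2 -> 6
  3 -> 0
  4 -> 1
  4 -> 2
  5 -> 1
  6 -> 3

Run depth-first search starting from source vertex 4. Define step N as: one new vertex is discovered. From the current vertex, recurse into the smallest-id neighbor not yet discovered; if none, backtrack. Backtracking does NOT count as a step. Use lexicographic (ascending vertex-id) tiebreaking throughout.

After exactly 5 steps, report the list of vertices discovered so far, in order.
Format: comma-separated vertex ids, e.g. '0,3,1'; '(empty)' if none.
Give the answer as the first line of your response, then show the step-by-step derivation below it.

4,1,2,0,6

step 1: discover 4; path=4; order=4
step 2: discover 1; path=4>1; order=4,1
step 3: discover 2; path=4>2; order=4,1,2
step 4: discover 0; path=4>2>0; order=4,1,2,0
step 5: discover 6; path=4>2>6; order=4,1,2,0,6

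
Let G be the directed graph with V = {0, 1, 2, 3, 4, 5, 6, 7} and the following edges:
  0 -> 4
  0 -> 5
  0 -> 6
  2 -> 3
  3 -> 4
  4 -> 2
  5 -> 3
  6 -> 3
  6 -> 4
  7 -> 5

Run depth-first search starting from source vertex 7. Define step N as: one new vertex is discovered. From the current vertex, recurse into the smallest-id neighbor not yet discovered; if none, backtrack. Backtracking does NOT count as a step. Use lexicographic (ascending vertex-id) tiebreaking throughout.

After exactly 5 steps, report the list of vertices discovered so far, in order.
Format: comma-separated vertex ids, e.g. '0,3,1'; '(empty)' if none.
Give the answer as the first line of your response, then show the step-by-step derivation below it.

7,5,3,4,2

step 1: discover 7; path=7; order=7
step 2: discover 5; path=7>5; order=7,5
step 3: discover 3; path=7>5>3; order=7,5,3
step 4: discover 4; path=7>5>3>4; order=7,5,3,4
step 5: discover 2; path=7>5>3>4>2; order=7,5,3,4,2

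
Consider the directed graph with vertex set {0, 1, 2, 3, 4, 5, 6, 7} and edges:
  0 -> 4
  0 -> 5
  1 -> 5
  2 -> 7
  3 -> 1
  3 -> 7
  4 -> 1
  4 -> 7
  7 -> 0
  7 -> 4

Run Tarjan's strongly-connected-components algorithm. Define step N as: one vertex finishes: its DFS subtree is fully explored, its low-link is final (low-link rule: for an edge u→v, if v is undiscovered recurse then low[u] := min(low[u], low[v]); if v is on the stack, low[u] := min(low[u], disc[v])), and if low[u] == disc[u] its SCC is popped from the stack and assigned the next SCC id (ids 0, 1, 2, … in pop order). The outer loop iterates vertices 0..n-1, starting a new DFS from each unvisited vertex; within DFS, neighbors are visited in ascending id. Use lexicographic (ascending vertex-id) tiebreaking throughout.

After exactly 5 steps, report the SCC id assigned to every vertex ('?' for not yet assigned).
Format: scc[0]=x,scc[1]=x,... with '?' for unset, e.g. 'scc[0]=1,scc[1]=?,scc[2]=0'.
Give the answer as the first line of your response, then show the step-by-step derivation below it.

scc[0]=2,scc[1]=1,scc[2]=?,scc[3]=?,scc[4]=2,scc[5]=0,scc[6]=?,scc[7]=2

step 1: low=(low[0]=0,low[1]=2,low[2]=?,low[3]=?,low[4]=1,low[5]=3,low[6]=?,low[7]=?); scc=(scc[0]=?,scc[1]=?,scc[2]=?,scc[3]=?,scc[4]=?,scc[5]=0,scc[6]=?,scc[7]=?)
step 2: low=(low[0]=0,low[1]=2,low[2]=?,low[3]=?,low[4]=1,low[5]=3,low[6]=?,low[7]=?); scc=(scc[0]=?,scc[1]=1,scc[2]=?,scc[3]=?,scc[4]=?,scc[5]=0,scc[6]=?,scc[7]=?)
step 3: low=(low[0]=0,low[1]=2,low[2]=?,low[3]=?,low[4]=1,low[5]=3,low[6]=?,low[7]=0); scc=(scc[0]=?,scc[1]=1,scc[2]=?,scc[3]=?,scc[4]=?,scc[5]=0,scc[6]=?,scc[7]=?)
step 4: low=(low[0]=0,low[1]=2,low[2]=?,low[3]=?,low[4]=0,low[5]=3,low[6]=?,low[7]=0); scc=(scc[0]=?,scc[1]=1,scc[2]=?,scc[3]=?,scc[4]=?,scc[5]=0,scc[6]=?,scc[7]=?)
step 5: low=(low[0]=0,low[1]=2,low[2]=?,low[3]=?,low[4]=0,low[5]=3,low[6]=?,low[7]=0); scc=(scc[0]=2,scc[1]=1,scc[2]=?,scc[3]=?,scc[4]=2,scc[5]=0,scc[6]=?,scc[7]=2)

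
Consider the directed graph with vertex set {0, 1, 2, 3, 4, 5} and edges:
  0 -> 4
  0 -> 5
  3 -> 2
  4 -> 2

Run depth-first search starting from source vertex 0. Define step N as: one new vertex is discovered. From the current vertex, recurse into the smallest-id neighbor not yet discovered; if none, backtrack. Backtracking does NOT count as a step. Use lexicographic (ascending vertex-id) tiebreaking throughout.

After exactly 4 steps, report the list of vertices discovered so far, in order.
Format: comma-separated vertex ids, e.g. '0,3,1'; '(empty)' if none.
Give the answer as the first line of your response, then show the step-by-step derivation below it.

0,4,2,5

step 1: discover 0; path=0; order=0
step 2: discover 4; path=0>4; order=0,4
step 3: discover 2; path=0>4>2; order=0,4,2
step 4: discover 5; path=0>5; order=0,4,2,5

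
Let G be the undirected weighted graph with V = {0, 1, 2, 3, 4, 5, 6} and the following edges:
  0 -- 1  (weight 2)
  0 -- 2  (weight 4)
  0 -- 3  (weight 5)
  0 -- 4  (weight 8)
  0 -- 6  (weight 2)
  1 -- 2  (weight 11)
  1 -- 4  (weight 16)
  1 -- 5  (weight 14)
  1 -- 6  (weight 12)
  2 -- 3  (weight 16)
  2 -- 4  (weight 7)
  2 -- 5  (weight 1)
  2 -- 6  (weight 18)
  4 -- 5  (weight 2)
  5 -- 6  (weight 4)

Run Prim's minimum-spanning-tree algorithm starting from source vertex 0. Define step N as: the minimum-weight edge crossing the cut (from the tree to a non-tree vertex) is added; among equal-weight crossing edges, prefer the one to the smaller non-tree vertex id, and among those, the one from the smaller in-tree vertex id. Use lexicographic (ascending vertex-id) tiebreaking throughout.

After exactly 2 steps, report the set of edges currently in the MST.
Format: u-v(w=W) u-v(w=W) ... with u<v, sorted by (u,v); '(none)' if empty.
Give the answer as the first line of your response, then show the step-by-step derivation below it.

0-1(w=2) 0-6(w=2)

step 1: add edge 0-1 (w=2); MST = {0-1(w=2)}
step 2: add edge 0-6 (w=2); MST = {0-1(w=2) 0-6(w=2)}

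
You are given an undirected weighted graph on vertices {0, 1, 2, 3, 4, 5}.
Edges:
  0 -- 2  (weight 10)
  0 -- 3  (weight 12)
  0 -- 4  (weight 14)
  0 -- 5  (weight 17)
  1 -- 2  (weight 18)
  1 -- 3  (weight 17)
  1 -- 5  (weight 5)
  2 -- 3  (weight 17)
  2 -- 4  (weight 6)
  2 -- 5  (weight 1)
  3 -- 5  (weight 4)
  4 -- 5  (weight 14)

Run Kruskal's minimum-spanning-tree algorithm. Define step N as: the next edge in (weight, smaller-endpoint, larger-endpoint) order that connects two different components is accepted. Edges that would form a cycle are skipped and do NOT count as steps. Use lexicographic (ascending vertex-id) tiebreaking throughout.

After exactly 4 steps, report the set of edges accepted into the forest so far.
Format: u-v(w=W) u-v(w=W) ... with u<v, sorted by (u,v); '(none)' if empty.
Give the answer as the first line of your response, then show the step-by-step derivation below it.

1-5(w=5) 2-4(w=6) 2-5(w=1) 3-5(w=4)

step 1: add edge 2-5 (w=1); MST = {2-5(w=1)}
step 2: add edge 3-5 (w=4); MST = {2-5(w=1) 3-5(w=4)}
step 3: add edge 1-5 (w=5); MST = {1-5(w=5) 2-5(w=1) 3-5(w=4)}
step 4: add edge 2-4 (w=6); MST = {1-5(w=5) 2-4(w=6) 2-5(w=1) 3-5(w=4)}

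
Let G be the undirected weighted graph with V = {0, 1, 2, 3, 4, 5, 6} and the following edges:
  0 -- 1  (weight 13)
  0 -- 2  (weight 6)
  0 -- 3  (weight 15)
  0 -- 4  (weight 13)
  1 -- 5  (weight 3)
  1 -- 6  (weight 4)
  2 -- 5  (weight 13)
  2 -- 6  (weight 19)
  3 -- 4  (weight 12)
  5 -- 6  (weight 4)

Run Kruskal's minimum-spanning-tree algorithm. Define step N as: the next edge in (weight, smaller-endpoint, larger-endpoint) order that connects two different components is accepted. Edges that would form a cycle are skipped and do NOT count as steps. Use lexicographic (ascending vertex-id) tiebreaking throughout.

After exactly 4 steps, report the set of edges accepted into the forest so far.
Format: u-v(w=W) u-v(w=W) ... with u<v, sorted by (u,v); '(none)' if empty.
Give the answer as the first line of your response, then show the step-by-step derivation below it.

0-2(w=6) 1-5(w=3) 1-6(w=4) 3-4(w=12)

step 1: add edge 1-5 (w=3); MST = {1-5(w=3)}
step 2: add edge 1-6 (w=4); MST = {1-5(w=3) 1-6(w=4)}
step 3: add edge 0-2 (w=6); MST = {0-2(w=6) 1-5(w=3) 1-6(w=4)}
step 4: add edge 3-4 (w=12); MST = {0-2(w=6) 1-5(w=3) 1-6(w=4) 3-4(w=12)}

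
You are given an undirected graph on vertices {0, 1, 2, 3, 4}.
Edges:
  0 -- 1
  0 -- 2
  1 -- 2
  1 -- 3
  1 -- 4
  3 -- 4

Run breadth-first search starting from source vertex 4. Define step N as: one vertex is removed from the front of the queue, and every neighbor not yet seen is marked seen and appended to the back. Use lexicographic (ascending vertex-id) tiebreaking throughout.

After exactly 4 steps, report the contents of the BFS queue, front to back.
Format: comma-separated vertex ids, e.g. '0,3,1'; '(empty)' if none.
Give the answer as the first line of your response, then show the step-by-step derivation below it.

2

step 1: dequeue 4; queue=[1,3]; order=4
step 2: dequeue 1; queue=[3,0,2]; order=4,1
step 3: dequeue 3; queue=[0,2]; order=4,1,3
step 4: dequeue 0; queue=[2]; order=4,1,3,0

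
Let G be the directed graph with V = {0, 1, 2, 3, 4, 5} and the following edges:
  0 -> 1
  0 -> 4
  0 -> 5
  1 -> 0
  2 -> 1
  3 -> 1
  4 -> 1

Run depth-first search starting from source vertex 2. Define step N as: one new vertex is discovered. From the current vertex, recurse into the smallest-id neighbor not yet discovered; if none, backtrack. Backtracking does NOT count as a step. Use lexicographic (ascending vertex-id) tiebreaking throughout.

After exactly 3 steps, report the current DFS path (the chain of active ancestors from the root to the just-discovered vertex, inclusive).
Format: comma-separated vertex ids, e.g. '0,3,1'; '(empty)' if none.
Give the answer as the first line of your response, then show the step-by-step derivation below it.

2,1,0

step 1: discover 2; path=2; order=2
step 2: discover 1; path=2>1; order=2,1
step 3: discover 0; path=2>1>0; order=2,1,0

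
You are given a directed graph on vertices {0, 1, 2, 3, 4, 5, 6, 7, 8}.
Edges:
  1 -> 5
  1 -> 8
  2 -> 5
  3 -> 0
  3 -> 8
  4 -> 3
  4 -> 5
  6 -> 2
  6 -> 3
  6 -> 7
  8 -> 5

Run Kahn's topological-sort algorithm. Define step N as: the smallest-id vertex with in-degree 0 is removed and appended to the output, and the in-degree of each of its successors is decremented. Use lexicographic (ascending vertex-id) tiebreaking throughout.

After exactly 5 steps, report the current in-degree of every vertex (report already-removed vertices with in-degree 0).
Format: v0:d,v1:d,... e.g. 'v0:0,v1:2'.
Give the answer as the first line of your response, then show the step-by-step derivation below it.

v0:0,v1:0,v2:0,v3:0,v4:0,v5:1,v6:0,v7:0,v8:0

step 1: output 1; order=[1]; indeg=(1,0,1,2,0,3,0,1,1)
step 2: output 4; order=[1,4]; indeg=(1,0,1,1,0,2,0,1,1)
step 3: output 6; order=[1,4,6]; indeg=(1,0,0,0,0,2,0,0,1)
step 4: output 2; order=[1,4,6,2]; indeg=(1,0,0,0,0,1,0,0,1)
step 5: output 3; order=[1,4,6,2,3]; indeg=(0,0,0,0,0,1,0,0,0)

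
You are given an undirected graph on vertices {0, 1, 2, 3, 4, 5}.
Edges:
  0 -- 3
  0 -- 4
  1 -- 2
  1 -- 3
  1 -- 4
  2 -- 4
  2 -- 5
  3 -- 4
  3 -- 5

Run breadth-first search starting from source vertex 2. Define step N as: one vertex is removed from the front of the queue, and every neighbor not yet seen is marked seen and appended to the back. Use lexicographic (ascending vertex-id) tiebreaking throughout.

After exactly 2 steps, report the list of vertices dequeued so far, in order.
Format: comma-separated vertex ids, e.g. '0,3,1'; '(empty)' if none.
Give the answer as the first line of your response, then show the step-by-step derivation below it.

2,1

step 1: dequeue 2; queue=[1,4,5]; order=2
step 2: dequeue 1; queue=[4,5,3]; order=2,1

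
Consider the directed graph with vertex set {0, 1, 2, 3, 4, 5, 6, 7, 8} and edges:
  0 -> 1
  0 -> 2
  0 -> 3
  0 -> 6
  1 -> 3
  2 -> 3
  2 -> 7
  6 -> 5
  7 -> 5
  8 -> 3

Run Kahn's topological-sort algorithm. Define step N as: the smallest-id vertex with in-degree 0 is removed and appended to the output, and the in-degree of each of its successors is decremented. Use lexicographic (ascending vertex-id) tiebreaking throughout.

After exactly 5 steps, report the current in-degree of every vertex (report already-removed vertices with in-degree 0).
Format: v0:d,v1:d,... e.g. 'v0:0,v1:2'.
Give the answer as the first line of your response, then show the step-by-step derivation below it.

v0:0,v1:0,v2:0,v3:1,v4:0,v5:1,v6:0,v7:0,v8:0

step 1: output 0; order=[0]; indeg=(0,0,0,3,0,2,0,1,0)
step 2: output 1; order=[0,1]; indeg=(0,0,0,2,0,2,0,1,0)
step 3: output 2; order=[0,1,2]; indeg=(0,0,0,1,0,2,0,0,0)
step 4: output 4; order=[0,1,2,4]; indeg=(0,0,0,1,0,2,0,0,0)
step 5: output 6; order=[0,1,2,4,6]; indeg=(0,0,0,1,0,1,0,0,0)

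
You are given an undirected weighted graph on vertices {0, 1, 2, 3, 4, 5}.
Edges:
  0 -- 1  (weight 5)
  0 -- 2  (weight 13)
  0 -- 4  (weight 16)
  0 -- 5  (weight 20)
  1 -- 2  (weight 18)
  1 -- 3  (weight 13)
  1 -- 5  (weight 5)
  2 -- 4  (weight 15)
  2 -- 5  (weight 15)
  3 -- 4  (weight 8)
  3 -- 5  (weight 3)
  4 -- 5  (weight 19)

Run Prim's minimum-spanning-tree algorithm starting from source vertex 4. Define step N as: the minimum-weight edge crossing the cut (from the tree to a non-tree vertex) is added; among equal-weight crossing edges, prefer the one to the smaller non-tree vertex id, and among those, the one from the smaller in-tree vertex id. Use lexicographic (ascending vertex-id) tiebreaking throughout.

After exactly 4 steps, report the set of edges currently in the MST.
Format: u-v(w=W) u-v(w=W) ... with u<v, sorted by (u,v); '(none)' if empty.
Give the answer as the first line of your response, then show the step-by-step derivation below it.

0-1(w=5) 1-5(w=5) 3-4(w=8) 3-5(w=3)

step 1: add edge 3-4 (w=8); MST = {3-4(w=8)}
step 2: add edge 3-5 (w=3); MST = {3-4(w=8) 3-5(w=3)}
step 3: add edge 1-5 (w=5); MST = {1-5(w=5) 3-4(w=8) 3-5(w=3)}
step 4: add edge 0-1 (w=5); MST = {0-1(w=5) 1-5(w=5) 3-4(w=8) 3-5(w=3)}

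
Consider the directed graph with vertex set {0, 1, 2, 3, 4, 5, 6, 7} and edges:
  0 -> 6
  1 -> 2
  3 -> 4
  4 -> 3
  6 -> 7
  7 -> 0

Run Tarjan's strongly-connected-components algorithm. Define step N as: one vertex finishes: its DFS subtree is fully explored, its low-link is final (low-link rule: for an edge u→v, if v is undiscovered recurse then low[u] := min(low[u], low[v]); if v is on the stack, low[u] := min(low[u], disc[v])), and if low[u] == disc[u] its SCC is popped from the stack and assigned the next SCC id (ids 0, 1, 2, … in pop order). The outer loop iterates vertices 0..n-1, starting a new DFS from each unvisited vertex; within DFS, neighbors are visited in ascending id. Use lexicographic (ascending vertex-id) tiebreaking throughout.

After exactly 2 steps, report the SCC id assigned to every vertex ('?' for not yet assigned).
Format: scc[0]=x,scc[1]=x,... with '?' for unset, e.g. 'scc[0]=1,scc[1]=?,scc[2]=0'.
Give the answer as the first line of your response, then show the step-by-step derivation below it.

scc[0]=?,scc[1]=?,scc[2]=?,scc[3]=?,scc[4]=?,scc[5]=?,scc[6]=?,scc[7]=?

step 1: low=(low[0]=0,low[1]=?,low[2]=?,low[3]=?,low[4]=?,low[5]=?,low[6]=1,low[7]=0); scc=(scc[0]=?,scc[1]=?,scc[2]=?,scc[3]=?,scc[4]=?,scc[5]=?,scc[6]=?,scc[7]=?)
step 2: low=(low[0]=0,low[1]=?,low[2]=?,low[3]=?,low[4]=?,low[5]=?,low[6]=0,low[7]=0); scc=(scc[0]=?,scc[1]=?,scc[2]=?,scc[3]=?,scc[4]=?,scc[5]=?,scc[6]=?,scc[7]=?)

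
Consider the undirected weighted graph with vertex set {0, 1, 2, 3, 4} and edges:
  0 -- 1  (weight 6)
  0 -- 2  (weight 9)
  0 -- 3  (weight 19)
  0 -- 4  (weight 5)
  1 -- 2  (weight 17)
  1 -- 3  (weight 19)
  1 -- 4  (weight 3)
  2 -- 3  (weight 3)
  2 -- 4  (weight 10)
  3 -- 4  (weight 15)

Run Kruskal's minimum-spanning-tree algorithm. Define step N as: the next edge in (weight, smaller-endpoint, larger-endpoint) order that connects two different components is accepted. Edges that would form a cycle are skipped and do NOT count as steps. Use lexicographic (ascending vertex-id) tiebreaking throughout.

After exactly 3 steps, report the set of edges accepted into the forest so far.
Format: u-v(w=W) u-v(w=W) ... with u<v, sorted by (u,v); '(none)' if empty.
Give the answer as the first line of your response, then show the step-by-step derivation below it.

0-4(w=5) 1-4(w=3) 2-3(w=3)

step 1: add edge 1-4 (w=3); MST = {1-4(w=3)}
step 2: add edge 2-3 (w=3); MST = {1-4(w=3) 2-3(w=3)}
step 3: add edge 0-4 (w=5); MST = {0-4(w=5) 1-4(w=3) 2-3(w=3)}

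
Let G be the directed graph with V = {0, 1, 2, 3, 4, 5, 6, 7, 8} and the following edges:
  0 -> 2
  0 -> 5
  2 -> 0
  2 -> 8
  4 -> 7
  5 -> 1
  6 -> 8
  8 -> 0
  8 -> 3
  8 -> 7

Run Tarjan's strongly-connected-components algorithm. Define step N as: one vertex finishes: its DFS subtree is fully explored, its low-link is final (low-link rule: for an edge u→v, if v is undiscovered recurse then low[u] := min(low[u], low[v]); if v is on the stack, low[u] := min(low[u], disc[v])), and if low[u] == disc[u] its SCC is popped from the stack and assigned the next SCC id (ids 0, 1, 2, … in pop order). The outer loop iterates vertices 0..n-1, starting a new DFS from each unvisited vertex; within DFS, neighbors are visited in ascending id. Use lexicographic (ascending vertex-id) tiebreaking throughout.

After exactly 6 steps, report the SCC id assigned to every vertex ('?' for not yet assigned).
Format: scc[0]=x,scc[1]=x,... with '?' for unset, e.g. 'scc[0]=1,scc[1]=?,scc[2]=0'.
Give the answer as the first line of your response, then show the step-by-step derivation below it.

scc[0]=?,scc[1]=2,scc[2]=?,scc[3]=0,scc[4]=?,scc[5]=3,scc[6]=?,scc[7]=1,scc[8]=?

step 1: low=(low[0]=0,low[1]=?,low[2]=0,low[3]=3,low[4]=?,low[5]=?,low[6]=?,low[7]=?,low[8]=0); scc=(scc[0]=?,scc[1]=?,scc[2]=?,scc[3]=0,scc[4]=?,scc[5]=?,scc[6]=?,scc[7]=?,scc[8]=?)
step 2: low=(low[0]=0,low[1]=?,low[2]=0,low[3]=3,low[4]=?,low[5]=?,low[6]=?,low[7]=4,low[8]=0); scc=(scc[0]=?,scc[1]=?,scc[2]=?,scc[3]=0,scc[4]=?,scc[5]=?,scc[6]=?,scc[7]=1,scc[8]=?)
step 3: low=(low[0]=0,low[1]=?,low[2]=0,low[3]=3,low[4]=?,low[5]=?,low[6]=?,low[7]=4,low[8]=0); scc=(scc[0]=?,scc[1]=?,scc[2]=?,scc[3]=0,scc[4]=?,scc[5]=?,scc[6]=?,scc[7]=1,scc[8]=?)
step 4: low=(low[0]=0,low[1]=?,low[2]=0,low[3]=3,low[4]=?,low[5]=?,low[6]=?,low[7]=4,low[8]=0); scc=(scc[0]=?,scc[1]=?,scc[2]=?,scc[3]=0,scc[4]=?,scc[5]=?,scc[6]=?,scc[7]=1,scc[8]=?)
step 5: low=(low[0]=0,low[1]=6,low[2]=0,low[3]=3,low[4]=?,low[5]=5,low[6]=?,low[7]=4,low[8]=0); scc=(scc[0]=?,scc[1]=2,scc[2]=?,scc[3]=0,scc[4]=?,scc[5]=?,scc[6]=?,scc[7]=1,scc[8]=?)
step 6: low=(low[0]=0,low[1]=6,low[2]=0,low[3]=3,low[4]=?,low[5]=5,low[6]=?,low[7]=4,low[8]=0); scc=(scc[0]=?,scc[1]=2,scc[2]=?,scc[3]=0,scc[4]=?,scc[5]=3,scc[6]=?,scc[7]=1,scc[8]=?)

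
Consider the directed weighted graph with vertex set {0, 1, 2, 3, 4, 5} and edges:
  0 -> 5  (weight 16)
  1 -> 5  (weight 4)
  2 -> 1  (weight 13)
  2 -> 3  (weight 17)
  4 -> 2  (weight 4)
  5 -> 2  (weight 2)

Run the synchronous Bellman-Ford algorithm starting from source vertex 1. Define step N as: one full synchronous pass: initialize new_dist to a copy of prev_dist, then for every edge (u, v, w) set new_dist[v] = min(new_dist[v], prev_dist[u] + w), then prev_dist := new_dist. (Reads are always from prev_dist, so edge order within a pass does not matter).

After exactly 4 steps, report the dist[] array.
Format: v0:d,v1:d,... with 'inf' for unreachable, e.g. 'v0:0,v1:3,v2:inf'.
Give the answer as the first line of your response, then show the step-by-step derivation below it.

v0:inf,v1:0,v2:6,v3:23,v4:inf,v5:4

step 1: dist = v0:inf,v1:0,v2:inf,v3:inf,v4:inf,v5:4
step 2: dist = v0:inf,v1:0,v2:6,v3:inf,v4:inf,v5:4
step 3: dist = v0:inf,v1:0,v2:6,v3:23,v4:inf,v5:4
step 4: dist = v0:inf,v1:0,v2:6,v3:23,v4:inf,v5:4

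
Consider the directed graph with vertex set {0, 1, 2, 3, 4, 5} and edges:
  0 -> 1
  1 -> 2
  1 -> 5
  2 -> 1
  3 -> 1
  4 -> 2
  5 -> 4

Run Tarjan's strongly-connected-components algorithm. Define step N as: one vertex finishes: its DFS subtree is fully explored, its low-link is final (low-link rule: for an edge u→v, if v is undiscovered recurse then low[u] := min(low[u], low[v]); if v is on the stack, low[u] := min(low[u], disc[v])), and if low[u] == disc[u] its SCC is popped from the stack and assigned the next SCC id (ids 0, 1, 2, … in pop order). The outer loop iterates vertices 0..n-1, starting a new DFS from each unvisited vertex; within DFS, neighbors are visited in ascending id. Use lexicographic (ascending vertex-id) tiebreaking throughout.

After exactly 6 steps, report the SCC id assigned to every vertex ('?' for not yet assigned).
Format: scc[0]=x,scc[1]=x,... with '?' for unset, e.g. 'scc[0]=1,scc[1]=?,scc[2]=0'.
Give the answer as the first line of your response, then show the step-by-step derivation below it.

scc[0]=1,scc[1]=0,scc[2]=0,scc[3]=2,scc[4]=0,scc[5]=0

step 1: low=(low[0]=0,low[1]=1,low[2]=1,low[3]=?,low[4]=?,low[5]=?); scc=(scc[0]=?,scc[1]=?,scc[2]=?,scc[3]=?,scc[4]=?,scc[5]=?)
step 2: low=(low[0]=0,low[1]=1,low[2]=1,low[3]=?,low[4]=2,low[5]=3); scc=(scc[0]=?,scc[1]=?,scc[2]=?,scc[3]=?,scc[4]=?,scc[5]=?)
step 3: low=(low[0]=0,low[1]=1,low[2]=1,low[3]=?,low[4]=2,low[5]=2); scc=(scc[0]=?,scc[1]=?,scc[2]=?,scc[3]=?,scc[4]=?,scc[5]=?)
step 4: low=(low[0]=0,low[1]=1,low[2]=1,low[3]=?,low[4]=2,low[5]=2); scc=(scc[0]=?,scc[1]=0,scc[2]=0,scc[3]=?,scc[4]=0,scc[5]=0)
step 5: low=(low[0]=0,low[1]=1,low[2]=1,low[3]=?,low[4]=2,low[5]=2); scc=(scc[0]=1,scc[1]=0,scc[2]=0,scc[3]=?,scc[4]=0,scc[5]=0)
step 6: low=(low[0]=0,low[1]=1,low[2]=1,low[3]=5,low[4]=2,low[5]=2); scc=(scc[0]=1,scc[1]=0,scc[2]=0,scc[3]=2,scc[4]=0,scc[5]=0)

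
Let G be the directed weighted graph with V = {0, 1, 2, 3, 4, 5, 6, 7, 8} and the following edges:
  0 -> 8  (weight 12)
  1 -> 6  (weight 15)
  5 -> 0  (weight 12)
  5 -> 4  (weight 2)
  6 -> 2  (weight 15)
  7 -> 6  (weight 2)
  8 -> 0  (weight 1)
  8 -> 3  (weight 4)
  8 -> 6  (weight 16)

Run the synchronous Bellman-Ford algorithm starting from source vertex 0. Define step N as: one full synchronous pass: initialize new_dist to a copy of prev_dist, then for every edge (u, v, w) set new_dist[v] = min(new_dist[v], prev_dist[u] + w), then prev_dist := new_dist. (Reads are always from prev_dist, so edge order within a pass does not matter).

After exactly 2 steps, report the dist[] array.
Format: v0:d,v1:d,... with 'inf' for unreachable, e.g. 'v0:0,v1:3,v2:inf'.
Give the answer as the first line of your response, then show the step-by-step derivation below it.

v0:0,v1:inf,v2:inf,v3:16,v4:inf,v5:inf,v6:28,v7:inf,v8:12

step 1: dist = v0:0,v1:inf,v2:inf,v3:inf,v4:inf,v5:inf,v6:inf,v7:inf,v8:12
step 2: dist = v0:0,v1:inf,v2:inf,v3:16,v4:inf,v5:inf,v6:28,v7:inf,v8:12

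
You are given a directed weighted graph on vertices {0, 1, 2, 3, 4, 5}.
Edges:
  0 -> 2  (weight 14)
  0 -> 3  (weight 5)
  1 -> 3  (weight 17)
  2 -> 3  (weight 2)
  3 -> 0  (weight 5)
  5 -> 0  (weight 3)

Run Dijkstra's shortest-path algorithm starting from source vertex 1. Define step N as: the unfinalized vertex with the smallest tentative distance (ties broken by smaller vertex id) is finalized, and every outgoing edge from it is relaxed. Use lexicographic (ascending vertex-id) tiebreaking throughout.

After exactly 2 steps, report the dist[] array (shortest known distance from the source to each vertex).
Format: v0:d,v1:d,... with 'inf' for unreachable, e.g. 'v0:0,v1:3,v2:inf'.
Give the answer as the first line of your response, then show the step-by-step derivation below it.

v0:22,v1:0,v2:inf,v3:17,v4:inf,v5:inf

step 1: dist = v0:inf,v1:0,v2:inf,v3:17,v4:inf,v5:inf
step 2: dist = v0:22,v1:0,v2:inf,v3:17,v4:inf,v5:inf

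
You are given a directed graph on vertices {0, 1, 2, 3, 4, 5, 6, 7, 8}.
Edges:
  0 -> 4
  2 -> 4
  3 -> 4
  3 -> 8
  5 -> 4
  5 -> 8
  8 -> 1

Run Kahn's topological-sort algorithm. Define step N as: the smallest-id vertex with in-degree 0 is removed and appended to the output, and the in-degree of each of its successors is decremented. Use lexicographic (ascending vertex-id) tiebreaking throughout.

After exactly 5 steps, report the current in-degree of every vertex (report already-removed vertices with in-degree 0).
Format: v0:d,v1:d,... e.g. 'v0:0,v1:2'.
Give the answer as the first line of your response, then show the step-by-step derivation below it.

v0:0,v1:1,v2:0,v3:0,v4:0,v5:0,v6:0,v7:0,v8:0

step 1: output 0; order=[0]; indeg=(0,1,0,0,3,0,0,0,2)
step 2: output 2; order=[0,2]; indeg=(0,1,0,0,2,0,0,0,2)
step 3: output 3; order=[0,2,3]; indeg=(0,1,0,0,1,0,0,0,1)
step 4: output 5; order=[0,2,3,5]; indeg=(0,1,0,0,0,0,0,0,0)
step 5: output 4; order=[0,2,3,5,4]; indeg=(0,1,0,0,0,0,0,0,0)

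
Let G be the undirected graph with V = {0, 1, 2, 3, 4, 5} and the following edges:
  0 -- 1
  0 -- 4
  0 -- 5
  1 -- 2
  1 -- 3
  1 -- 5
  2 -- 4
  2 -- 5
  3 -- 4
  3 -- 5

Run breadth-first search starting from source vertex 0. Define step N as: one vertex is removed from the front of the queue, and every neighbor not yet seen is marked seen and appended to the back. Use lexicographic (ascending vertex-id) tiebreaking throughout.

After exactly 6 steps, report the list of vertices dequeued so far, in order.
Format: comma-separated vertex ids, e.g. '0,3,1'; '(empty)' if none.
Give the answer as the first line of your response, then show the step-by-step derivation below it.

0,1,4,5,2,3

step 1: dequeue 0; queue=[1,4,5]; order=0
step 2: dequeue 1; queue=[4,5,2,3]; order=0,1
step 3: dequeue 4; queue=[5,2,3]; order=0,1,4
step 4: dequeue 5; queue=[2,3]; order=0,1,4,5
step 5: dequeue 2; queue=[3]; order=0,1,4,5,2
step 6: dequeue 3; queue=[(empty)]; order=0,1,4,5,2,3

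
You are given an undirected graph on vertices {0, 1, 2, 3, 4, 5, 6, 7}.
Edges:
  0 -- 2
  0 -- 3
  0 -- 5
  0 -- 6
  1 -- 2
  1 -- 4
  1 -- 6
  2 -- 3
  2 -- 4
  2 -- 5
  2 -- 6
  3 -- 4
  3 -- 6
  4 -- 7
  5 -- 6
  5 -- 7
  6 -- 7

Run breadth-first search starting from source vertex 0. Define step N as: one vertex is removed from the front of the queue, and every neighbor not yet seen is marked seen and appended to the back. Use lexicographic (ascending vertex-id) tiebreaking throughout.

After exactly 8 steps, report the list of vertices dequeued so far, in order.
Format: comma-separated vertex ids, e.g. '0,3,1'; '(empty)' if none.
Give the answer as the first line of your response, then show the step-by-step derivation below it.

0,2,3,5,6,1,4,7

step 1: dequeue 0; queue=[2,3,5,6]; order=0
step 2: dequeue 2; queue=[3,5,6,1,4]; order=0,2
step 3: dequeue 3; queue=[5,6,1,4]; order=0,2,3
step 4: dequeue 5; queue=[6,1,4,7]; order=0,2,3,5
step 5: dequeue 6; queue=[1,4,7]; order=0,2,3,5,6
step 6: dequeue 1; queue=[4,7]; order=0,2,3,5,6,1
step 7: dequeue 4; queue=[7]; order=0,2,3,5,6,1,4
step 8: dequeue 7; queue=[(empty)]; order=0,2,3,5,6,1,4,7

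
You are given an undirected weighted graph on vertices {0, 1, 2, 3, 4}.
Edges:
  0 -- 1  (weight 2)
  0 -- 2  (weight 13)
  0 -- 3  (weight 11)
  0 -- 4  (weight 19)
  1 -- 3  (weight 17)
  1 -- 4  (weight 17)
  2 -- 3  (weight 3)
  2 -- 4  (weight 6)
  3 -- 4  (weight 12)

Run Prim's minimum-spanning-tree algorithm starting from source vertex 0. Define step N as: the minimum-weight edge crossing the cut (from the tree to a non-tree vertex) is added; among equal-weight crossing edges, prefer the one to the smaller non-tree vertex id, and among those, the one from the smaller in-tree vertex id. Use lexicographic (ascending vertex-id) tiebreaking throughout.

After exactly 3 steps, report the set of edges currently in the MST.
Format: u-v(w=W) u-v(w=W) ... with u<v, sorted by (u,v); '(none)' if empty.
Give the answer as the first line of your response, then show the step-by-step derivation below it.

0-1(w=2) 0-3(w=11) 2-3(w=3)

step 1: add edge 0-1 (w=2); MST = {0-1(w=2)}
step 2: add edge 0-3 (w=11); MST = {0-1(w=2) 0-3(w=11)}
step 3: add edge 2-3 (w=3); MST = {0-1(w=2) 0-3(w=11) 2-3(w=3)}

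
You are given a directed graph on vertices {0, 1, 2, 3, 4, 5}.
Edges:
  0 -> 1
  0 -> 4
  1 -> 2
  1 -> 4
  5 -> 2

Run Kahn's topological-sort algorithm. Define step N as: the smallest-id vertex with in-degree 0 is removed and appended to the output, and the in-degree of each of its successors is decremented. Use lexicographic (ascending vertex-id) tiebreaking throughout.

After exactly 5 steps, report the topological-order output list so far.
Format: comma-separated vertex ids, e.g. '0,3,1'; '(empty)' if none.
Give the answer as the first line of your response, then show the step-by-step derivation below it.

0,1,3,4,5

step 1: output 0; order=[0]; indeg=(0,0,2,0,1,0)
step 2: output 1; order=[0,1]; indeg=(0,0,1,0,0,0)
step 3: output 3; order=[0,1,3]; indeg=(0,0,1,0,0,0)
step 4: output 4; order=[0,1,3,4]; indeg=(0,0,1,0,0,0)
step 5: output 5; order=[0,1,3,4,5]; indeg=(0,0,0,0,0,0)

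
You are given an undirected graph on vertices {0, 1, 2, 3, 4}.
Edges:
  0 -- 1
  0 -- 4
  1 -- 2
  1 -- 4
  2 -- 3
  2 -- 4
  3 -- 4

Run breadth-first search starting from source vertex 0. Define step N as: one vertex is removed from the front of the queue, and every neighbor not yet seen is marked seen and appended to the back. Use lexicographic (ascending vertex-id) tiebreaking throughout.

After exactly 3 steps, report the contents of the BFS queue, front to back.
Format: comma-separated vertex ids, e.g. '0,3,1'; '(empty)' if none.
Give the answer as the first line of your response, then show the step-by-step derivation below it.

2,3

step 1: dequeue 0; queue=[1,4]; order=0
step 2: dequeue 1; queue=[4,2]; order=0,1
step 3: dequeue 4; queue=[2,3]; order=0,1,4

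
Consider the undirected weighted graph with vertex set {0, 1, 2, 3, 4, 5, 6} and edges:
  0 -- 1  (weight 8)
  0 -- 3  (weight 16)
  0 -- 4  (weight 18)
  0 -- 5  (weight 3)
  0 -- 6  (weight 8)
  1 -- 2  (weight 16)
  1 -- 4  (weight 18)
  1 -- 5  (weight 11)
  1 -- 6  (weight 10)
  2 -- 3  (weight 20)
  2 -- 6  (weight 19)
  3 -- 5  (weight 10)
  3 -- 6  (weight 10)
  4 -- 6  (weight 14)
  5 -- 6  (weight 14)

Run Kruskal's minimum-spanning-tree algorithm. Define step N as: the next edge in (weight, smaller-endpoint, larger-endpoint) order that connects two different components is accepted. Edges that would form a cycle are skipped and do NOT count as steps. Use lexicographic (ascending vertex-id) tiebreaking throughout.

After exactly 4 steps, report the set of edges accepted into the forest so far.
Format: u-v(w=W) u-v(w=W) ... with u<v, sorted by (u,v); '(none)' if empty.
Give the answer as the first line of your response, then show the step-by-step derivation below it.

0-1(w=8) 0-5(w=3) 0-6(w=8) 3-5(w=10)

step 1: add edge 0-5 (w=3); MST = {0-5(w=3)}
step 2: add edge 0-1 (w=8); MST = {0-1(w=8) 0-5(w=3)}
step 3: add edge 0-6 (w=8); MST = {0-1(w=8) 0-5(w=3) 0-6(w=8)}
step 4: add edge 3-5 (w=10); MST = {0-1(w=8) 0-5(w=3) 0-6(w=8) 3-5(w=10)}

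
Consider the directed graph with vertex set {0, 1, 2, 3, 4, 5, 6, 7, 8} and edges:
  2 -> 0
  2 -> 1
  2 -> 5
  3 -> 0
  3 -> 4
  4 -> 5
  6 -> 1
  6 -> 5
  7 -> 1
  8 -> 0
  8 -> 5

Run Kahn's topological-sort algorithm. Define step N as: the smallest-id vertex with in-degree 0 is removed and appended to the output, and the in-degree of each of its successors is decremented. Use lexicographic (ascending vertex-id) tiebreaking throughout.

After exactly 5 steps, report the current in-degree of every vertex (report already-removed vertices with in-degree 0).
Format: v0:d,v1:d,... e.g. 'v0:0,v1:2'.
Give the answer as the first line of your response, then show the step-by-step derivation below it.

v0:1,v1:0,v2:0,v3:0,v4:0,v5:1,v6:0,v7:0,v8:0

step 1: output 2; order=[2]; indeg=(2,2,0,0,1,3,0,0,0)
step 2: output 3; order=[2,3]; indeg=(1,2,0,0,0,3,0,0,0)
step 3: output 4; order=[2,3,4]; indeg=(1,2,0,0,0,2,0,0,0)
step 4: output 6; order=[2,3,4,6]; indeg=(1,1,0,0,0,1,0,0,0)
step 5: output 7; order=[2,3,4,6,7]; indeg=(1,0,0,0,0,1,0,0,0)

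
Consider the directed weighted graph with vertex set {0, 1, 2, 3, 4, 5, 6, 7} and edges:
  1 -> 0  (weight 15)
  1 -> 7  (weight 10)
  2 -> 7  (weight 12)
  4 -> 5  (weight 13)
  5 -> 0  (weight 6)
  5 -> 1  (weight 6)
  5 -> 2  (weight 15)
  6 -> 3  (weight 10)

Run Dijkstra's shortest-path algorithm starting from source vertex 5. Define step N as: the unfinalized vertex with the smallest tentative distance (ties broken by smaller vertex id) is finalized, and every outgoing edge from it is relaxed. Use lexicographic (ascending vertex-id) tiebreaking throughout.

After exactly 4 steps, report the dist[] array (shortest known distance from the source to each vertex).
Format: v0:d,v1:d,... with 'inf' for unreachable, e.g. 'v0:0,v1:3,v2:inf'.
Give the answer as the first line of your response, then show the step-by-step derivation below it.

v0:6,v1:6,v2:15,v3:inf,v4:inf,v5:0,v6:inf,v7:16

step 1: dist = v0:6,v1:6,v2:15,v3:inf,v4:inf,v5:0,v6:inf,v7:inf
step 2: dist = v0:6,v1:6,v2:15,v3:inf,v4:inf,v5:0,v6:inf,v7:inf
step 3: dist = v0:6,v1:6,v2:15,v3:inf,v4:inf,v5:0,v6:inf,v7:16
step 4: dist = v0:6,v1:6,v2:15,v3:inf,v4:inf,v5:0,v6:inf,v7:16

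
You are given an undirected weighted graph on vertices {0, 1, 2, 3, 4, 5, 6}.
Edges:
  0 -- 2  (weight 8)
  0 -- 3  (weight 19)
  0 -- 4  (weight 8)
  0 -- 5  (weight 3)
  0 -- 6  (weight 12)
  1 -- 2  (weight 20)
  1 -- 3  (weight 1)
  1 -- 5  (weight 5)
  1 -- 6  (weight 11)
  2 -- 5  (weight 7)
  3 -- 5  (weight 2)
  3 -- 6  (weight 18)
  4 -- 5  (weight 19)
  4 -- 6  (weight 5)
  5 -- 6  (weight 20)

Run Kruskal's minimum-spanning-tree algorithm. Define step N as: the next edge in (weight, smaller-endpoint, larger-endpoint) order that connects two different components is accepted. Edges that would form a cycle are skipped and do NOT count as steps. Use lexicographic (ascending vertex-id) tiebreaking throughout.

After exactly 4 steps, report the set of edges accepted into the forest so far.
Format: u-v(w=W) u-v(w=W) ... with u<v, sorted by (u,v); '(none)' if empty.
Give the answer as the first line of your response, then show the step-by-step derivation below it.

0-5(w=3) 1-3(w=1) 3-5(w=2) 4-6(w=5)

step 1: add edge 1-3 (w=1); MST = {1-3(w=1)}
step 2: add edge 3-5 (w=2); MST = {1-3(w=1) 3-5(w=2)}
step 3: add edge 0-5 (w=3); MST = {0-5(w=3) 1-3(w=1) 3-5(w=2)}
step 4: add edge 4-6 (w=5); MST = {0-5(w=3) 1-3(w=1) 3-5(w=2) 4-6(w=5)}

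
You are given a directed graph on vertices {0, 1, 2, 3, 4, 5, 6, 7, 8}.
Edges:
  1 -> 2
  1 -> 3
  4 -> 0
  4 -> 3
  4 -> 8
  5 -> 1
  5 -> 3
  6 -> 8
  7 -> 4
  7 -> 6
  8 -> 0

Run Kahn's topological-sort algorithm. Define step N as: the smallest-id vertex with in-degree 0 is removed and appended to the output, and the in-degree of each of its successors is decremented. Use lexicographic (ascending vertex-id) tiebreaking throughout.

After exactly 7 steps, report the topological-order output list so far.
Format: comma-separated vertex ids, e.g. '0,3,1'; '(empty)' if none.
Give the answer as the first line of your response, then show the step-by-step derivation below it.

5,1,2,7,4,3,6

step 1: output 5; order=[5]; indeg=(2,0,1,2,1,0,1,0,2)
step 2: output 1; order=[5,1]; indeg=(2,0,0,1,1,0,1,0,2)
step 3: output 2; order=[5,1,2]; indeg=(2,0,0,1,1,0,1,0,2)
step 4: output 7; order=[5,1,2,7]; indeg=(2,0,0,1,0,0,0,0,2)
step 5: output 4; order=[5,1,2,7,4]; indeg=(1,0,0,0,0,0,0,0,1)
step 6: output 3; order=[5,1,2,7,4,3]; indeg=(1,0,0,0,0,0,0,0,1)
step 7: output 6; order=[5,1,2,7,4,3,6]; indeg=(1,0,0,0,0,0,0,0,0)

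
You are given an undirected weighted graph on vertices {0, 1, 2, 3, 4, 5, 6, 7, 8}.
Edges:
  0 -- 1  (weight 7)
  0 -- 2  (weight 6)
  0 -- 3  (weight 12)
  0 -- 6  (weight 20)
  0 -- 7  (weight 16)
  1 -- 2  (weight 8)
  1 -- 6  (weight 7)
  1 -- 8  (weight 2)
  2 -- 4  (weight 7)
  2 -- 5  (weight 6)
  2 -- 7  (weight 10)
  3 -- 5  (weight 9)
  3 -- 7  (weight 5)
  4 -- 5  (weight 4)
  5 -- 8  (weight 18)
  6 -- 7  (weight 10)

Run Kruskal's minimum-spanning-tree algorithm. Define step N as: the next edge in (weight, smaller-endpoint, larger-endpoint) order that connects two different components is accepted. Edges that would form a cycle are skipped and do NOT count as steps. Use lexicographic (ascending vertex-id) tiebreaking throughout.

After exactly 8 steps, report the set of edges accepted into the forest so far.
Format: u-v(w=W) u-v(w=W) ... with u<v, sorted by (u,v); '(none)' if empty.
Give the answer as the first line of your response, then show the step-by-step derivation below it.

0-1(w=7) 0-2(w=6) 1-6(w=7) 1-8(w=2) 2-5(w=6) 3-5(w=9) 3-7(w=5) 4-5(w=4)

step 1: add edge 1-8 (w=2); MST = {1-8(w=2)}
step 2: add edge 4-5 (w=4); MST = {1-8(w=2) 4-5(w=4)}
step 3: add edge 3-7 (w=5); MST = {1-8(w=2) 3-7(w=5) 4-5(w=4)}
step 4: add edge 0-2 (w=6); MST = {0-2(w=6) 1-8(w=2) 3-7(w=5) 4-5(w=4)}
step 5: add edge 2-5 (w=6); MST = {0-2(w=6) 1-8(w=2) 2-5(w=6) 3-7(w=5) 4-5(w=4)}
step 6: add edge 0-1 (w=7); MST = {0-1(w=7) 0-2(w=6) 1-8(w=2) 2-5(w=6) 3-7(w=5) 4-5(w=4)}
step 7: add edge 1-6 (w=7); MST = {0-1(w=7) 0-2(w=6) 1-6(w=7) 1-8(w=2) 2-5(w=6) 3-7(w=5) 4-5(w=4)}
step 8: add edge 3-5 (w=9); MST = {0-1(w=7) 0-2(w=6) 1-6(w=7) 1-8(w=2) 2-5(w=6) 3-5(w=9) 3-7(w=5) 4-5(w=4)}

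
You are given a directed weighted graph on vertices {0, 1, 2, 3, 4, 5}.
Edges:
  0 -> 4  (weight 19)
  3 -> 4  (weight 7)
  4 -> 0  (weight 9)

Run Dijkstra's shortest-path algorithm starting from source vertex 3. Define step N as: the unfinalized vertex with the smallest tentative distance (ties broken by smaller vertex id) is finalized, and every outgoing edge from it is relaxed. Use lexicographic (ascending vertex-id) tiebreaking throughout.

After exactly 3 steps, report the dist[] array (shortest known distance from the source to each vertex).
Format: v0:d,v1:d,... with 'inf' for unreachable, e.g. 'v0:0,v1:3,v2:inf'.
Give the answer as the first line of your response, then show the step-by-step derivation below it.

v0:16,v1:inf,v2:inf,v3:0,v4:7,v5:inf

step 1: dist = v0:inf,v1:inf,v2:inf,v3:0,v4:7,v5:inf
step 2: dist = v0:16,v1:inf,v2:inf,v3:0,v4:7,v5:inf
step 3: dist = v0:16,v1:inf,v2:inf,v3:0,v4:7,v5:inf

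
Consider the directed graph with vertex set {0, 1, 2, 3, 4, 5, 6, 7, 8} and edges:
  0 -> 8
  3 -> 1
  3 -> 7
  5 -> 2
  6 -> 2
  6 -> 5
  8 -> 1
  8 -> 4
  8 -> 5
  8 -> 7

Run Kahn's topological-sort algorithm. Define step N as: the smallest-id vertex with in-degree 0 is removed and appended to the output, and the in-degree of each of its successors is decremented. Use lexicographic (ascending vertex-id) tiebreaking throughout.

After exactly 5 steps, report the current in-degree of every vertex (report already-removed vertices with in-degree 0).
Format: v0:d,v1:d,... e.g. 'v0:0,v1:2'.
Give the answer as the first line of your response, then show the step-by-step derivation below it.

v0:0,v1:0,v2:1,v3:0,v4:0,v5:0,v6:0,v7:0,v8:0

step 1: output 0; order=[0]; indeg=(0,2,2,0,1,2,0,2,0)
step 2: output 3; order=[0,3]; indeg=(0,1,2,0,1,2,0,1,0)
step 3: output 6; order=[0,3,6]; indeg=(0,1,1,0,1,1,0,1,0)
step 4: output 8; order=[0,3,6,8]; indeg=(0,0,1,0,0,0,0,0,0)
step 5: output 1; order=[0,3,6,8,1]; indeg=(0,0,1,0,0,0,0,0,0)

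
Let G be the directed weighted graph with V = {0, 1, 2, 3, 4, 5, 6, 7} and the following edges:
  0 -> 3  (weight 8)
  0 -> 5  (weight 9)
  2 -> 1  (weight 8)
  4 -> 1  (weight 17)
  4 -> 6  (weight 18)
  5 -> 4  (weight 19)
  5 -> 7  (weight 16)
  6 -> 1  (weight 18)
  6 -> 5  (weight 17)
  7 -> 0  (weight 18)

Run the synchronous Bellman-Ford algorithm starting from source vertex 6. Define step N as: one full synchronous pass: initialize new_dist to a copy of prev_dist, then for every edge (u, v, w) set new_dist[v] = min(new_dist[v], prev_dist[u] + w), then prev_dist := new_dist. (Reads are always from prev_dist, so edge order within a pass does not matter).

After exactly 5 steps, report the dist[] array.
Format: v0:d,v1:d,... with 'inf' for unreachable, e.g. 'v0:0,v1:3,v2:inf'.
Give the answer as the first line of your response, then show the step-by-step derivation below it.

v0:51,v1:18,v2:inf,v3:59,v4:36,v5:17,v6:0,v7:33

step 1: dist = v0:inf,v1:18,v2:inf,v3:inf,v4:inf,v5:17,v6:0,v7:inf
step 2: dist = v0:inf,v1:18,v2:inf,v3:inf,v4:36,v5:17,v6:0,v7:33
step 3: dist = v0:51,v1:18,v2:inf,v3:inf,v4:36,v5:17,v6:0,v7:33
step 4: dist = v0:51,v1:18,v2:inf,v3:59,v4:36,v5:17,v6:0,v7:33
step 5: dist = v0:51,v1:18,v2:inf,v3:59,v4:36,v5:17,v6:0,v7:33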